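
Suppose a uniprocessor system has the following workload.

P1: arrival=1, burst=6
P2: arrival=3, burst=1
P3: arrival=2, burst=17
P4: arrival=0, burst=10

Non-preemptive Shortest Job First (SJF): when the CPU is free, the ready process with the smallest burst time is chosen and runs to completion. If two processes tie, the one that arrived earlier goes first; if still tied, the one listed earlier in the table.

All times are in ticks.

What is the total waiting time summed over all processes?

32

Gantt: | P4 0-10 | P2 10-11 | P1 11-17 | P3 17-34 |
Completion: P1=17  P2=11  P3=34  P4=10
Waiting = turnaround − burst: P1=10, P2=7, P3=15, P4=0
Total waiting = 10 + 7 + 15 + 0 = 32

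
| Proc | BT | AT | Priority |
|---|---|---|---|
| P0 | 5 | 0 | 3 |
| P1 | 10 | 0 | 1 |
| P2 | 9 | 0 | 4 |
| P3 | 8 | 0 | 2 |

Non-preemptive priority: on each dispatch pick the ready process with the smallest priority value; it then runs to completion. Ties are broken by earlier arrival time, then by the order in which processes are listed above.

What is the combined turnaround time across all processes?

83

Gantt: | P1 0-10 | P3 10-18 | P0 18-23 | P2 23-32 |
Completion: P0=23  P1=10  P2=32  P3=18
Turnaround (C−A): P0=23  P1=10  P2=32  P3=18
Turnaround = completion − arrival: P0=23, P1=10, P2=32, P3=18
Total turnaround = 23 + 10 + 32 + 18 = 83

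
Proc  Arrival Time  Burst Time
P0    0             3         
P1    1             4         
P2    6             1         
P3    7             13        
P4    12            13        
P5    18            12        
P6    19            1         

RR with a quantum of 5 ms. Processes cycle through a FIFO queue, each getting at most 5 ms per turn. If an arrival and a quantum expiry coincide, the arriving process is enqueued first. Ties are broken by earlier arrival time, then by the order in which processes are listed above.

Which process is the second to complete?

Schedule: | P0 0-3 | P1 3-7 | P2 7-8 | P3 8-13 | P4 13-18 | P3 18-23 | P5 23-28 | P4 28-33 | P6 33-34 | P3 34-37 | P5 37-42 | P4 42-45 | P5 45-47 |
Completion: P0=3  P1=7  P2=8  P3=37  P4=45  P5=47  P6=34
Turnaround (C−A): P0=3  P1=6  P2=2  P3=30  P4=33  P5=29  P6=15
Finish order: P0 → P1 → P2 → P6 → P3 → P4 → P5

P1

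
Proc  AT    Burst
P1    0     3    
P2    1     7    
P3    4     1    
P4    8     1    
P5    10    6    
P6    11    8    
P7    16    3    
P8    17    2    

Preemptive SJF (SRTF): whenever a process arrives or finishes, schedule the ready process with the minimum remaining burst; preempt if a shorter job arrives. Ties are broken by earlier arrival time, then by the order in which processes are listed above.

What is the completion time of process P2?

12

Schedule: | P1 0-3 | P2 3-4 | P3 4-5 | P2 5-8 | P4 8-9 | P2 9-12 | P5 12-18 | P8 18-20 | P7 20-23 | P6 23-31 |
Completion: P1=3  P2=12  P3=5  P4=9  P5=18  P6=31  P7=23  P8=20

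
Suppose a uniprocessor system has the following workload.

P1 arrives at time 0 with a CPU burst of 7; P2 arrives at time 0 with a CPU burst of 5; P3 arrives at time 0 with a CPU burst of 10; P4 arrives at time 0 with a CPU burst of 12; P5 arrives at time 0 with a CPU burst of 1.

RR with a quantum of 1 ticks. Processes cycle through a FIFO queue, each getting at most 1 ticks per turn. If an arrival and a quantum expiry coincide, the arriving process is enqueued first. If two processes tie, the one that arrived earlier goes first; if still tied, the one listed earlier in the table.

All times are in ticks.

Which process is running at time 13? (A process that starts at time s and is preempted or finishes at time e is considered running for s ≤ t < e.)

P1

Gantt: | P1 0-1 | P2 1-2 | P3 2-3 | P4 3-4 | P5 4-5 | P1 5-6 | P2 6-7 | P3 7-8 | P4 8-9 | P1 9-10 | P2 10-11 | P3 11-12 | P4 12-13 | P1 13-14 | P2 14-15 | P3 15-16 | P4 16-17 | P1 17-18 | P2 18-19 | P3 19-20 | P4 20-21 | P1 21-22 | P3 22-23 | P4 23-24 | P1 24-25 | P3 25-26 | P4 26-27 | P3 27-28 | P4 28-29 | P3 29-30 | P4 30-31 | P3 31-32 | P4 32-35 |
Completion: P1=25  P2=19  P3=32  P4=35  P5=5
Turnaround (C−A): P1=25  P2=19  P3=32  P4=35  P5=5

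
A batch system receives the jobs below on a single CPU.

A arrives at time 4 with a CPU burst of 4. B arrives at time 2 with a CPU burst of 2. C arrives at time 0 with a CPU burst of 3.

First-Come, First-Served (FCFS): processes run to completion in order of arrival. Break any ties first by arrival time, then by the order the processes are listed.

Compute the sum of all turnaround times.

11

Schedule: | C 0-3 | B 3-5 | A 5-9 |
Completion: A=9  B=5  C=3
Turnaround (C−A): A=5  B=3  C=3
Turnaround = completion − arrival: A=5, B=3, C=3
Total turnaround = 5 + 3 + 3 = 11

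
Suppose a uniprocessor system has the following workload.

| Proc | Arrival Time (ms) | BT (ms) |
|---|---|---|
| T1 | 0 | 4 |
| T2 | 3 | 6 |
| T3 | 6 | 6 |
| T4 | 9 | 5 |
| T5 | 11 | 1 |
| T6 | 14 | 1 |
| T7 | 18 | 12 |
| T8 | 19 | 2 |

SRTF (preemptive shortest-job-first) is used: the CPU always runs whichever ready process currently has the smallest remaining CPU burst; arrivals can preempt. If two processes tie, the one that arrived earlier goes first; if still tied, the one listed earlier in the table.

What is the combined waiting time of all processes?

Schedule: | T1 0-4 | T2 4-10 | T4 10-11 | T5 11-12 | T4 12-14 | T6 14-15 | T4 15-17 | T3 17-19 | T8 19-21 | T3 21-25 | T7 25-37 |
Completion: T1=4  T2=10  T3=25  T4=17  T5=12  T6=15  T7=37  T8=21
Waiting = turnaround − burst: T1=0, T2=1, T3=13, T4=3, T5=0, T6=0, T7=7, T8=0
Total waiting = 0 + 1 + 13 + 3 + 0 + 0 + 7 + 0 = 24

24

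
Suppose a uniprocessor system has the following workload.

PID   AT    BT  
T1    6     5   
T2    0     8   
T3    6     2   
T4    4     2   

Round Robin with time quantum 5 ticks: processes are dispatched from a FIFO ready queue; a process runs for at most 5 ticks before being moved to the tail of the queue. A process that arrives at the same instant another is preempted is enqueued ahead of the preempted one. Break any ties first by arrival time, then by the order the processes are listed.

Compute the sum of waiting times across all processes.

Timeline: | T2 0-5 | T4 5-7 | T2 7-10 | T1 10-15 | T3 15-17 |
Completion: T1=15  T2=10  T3=17  T4=7
Turnaround (C−A): T1=9  T2=10  T3=11  T4=3
Waiting = turnaround − burst: T1=4, T2=2, T3=9, T4=1
Total waiting = 4 + 2 + 9 + 1 = 16

16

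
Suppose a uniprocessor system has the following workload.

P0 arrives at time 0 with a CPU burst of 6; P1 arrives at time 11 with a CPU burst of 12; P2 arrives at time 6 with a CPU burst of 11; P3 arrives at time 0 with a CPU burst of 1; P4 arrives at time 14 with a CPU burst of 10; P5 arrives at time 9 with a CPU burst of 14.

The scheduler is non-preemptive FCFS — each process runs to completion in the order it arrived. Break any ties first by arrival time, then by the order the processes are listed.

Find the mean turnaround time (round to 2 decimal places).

20.17

Schedule: | P0 0-6 | P3 6-7 | P2 7-18 | P5 18-32 | P1 32-44 | P4 44-54 |
Completion: P0=6  P1=44  P2=18  P3=7  P4=54  P5=32
Turnaround (C−A): P0=6  P1=33  P2=12  P3=7  P4=40  P5=23
Turnaround times: P0=6, P1=33, P2=12, P3=7, P4=40, P5=23
Average turnaround = (6+33+12+7+40+23) / 6 = 121/6 = 20.17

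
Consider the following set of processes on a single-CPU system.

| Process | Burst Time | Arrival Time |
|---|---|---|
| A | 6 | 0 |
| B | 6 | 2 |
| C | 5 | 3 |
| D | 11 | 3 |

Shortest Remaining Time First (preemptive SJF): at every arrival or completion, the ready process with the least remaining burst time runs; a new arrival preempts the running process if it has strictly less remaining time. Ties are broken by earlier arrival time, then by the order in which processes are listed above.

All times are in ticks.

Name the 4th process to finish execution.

Gantt: | A 0-6 | C 6-11 | B 11-17 | D 17-28 |
Completion: A=6  B=17  C=11  D=28
Finish order: A → C → B → D

D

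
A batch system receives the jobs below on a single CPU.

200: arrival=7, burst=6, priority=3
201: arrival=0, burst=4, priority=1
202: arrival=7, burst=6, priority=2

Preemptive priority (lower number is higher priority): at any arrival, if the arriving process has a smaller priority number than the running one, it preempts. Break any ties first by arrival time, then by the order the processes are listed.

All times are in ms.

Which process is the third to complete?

200

Schedule: | 201 0-4 | idle 4-7 | 202 7-13 | 200 13-19 |
Completion: 200=19  201=4  202=13
Turnaround (C−A): 200=12  201=4  202=6
Finish order: 201 → 202 → 200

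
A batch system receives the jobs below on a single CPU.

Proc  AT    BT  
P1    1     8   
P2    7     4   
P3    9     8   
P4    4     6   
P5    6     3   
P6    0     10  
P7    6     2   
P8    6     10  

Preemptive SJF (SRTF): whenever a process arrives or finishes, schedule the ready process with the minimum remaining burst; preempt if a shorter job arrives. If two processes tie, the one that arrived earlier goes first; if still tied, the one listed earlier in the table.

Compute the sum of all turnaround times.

160

Timeline: | P6 0-1 | P1 1-6 | P7 6-8 | P1 8-11 | P5 11-14 | P2 14-18 | P4 18-24 | P3 24-32 | P6 32-41 | P8 41-51 |
Completion: P1=11  P2=18  P3=32  P4=24  P5=14  P6=41  P7=8  P8=51
Turnaround (C−A): P1=10  P2=11  P3=23  P4=20  P5=8  P6=41  P7=2  P8=45
Turnaround = completion − arrival: P1=10, P2=11, P3=23, P4=20, P5=8, P6=41, P7=2, P8=45
Total turnaround = 10 + 11 + 23 + 20 + 8 + 41 + 2 + 45 = 160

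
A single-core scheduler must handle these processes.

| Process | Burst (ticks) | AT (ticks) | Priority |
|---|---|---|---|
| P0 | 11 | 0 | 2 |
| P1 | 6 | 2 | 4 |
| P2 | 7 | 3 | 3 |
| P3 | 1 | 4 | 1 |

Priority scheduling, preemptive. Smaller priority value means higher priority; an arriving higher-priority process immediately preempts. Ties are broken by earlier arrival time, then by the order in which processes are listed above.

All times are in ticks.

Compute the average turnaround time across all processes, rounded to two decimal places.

Gantt: | P0 0-4 | P3 4-5 | P0 5-12 | P2 12-19 | P1 19-25 |
Completion: P0=12  P1=25  P2=19  P3=5
Turnaround (C−A): P0=12  P1=23  P2=16  P3=1
Turnaround times: P0=12, P1=23, P2=16, P3=1
Average turnaround = (12+23+16+1) / 4 = 52/4 = 13.00

13.00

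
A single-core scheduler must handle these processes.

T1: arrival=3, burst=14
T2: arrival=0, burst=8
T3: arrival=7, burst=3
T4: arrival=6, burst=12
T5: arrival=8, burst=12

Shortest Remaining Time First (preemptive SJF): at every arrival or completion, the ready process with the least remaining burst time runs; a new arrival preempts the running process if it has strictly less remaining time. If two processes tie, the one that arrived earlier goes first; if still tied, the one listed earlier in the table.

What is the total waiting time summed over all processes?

53

Timeline: | T2 0-8 | T3 8-11 | T4 11-23 | T5 23-35 | T1 35-49 |
Completion: T1=49  T2=8  T3=11  T4=23  T5=35
Waiting = turnaround − burst: T1=32, T2=0, T3=1, T4=5, T5=15
Total waiting = 32 + 0 + 1 + 5 + 15 = 53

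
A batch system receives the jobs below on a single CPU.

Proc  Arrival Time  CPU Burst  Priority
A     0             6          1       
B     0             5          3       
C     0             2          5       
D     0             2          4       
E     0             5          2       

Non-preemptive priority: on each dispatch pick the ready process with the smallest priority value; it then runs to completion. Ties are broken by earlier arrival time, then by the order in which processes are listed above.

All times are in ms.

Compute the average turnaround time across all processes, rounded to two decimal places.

14.20

Schedule: | A 0-6 | E 6-11 | B 11-16 | D 16-18 | C 18-20 |
Completion: A=6  B=16  C=20  D=18  E=11
Turnaround times: A=6, B=16, C=20, D=18, E=11
Average turnaround = (6+16+20+18+11) / 5 = 71/5 = 14.20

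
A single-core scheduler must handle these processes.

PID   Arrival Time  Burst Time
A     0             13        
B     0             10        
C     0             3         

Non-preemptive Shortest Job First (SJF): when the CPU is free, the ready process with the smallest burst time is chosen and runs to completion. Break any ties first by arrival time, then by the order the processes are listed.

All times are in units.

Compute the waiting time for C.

0

Schedule: | C 0-3 | B 3-13 | A 13-26 |
Completion: A=26  B=13  C=3
Turnaround (C−A): A=26  B=13  C=3
Waiting(C) = turnaround − burst = 3 − 3 = 0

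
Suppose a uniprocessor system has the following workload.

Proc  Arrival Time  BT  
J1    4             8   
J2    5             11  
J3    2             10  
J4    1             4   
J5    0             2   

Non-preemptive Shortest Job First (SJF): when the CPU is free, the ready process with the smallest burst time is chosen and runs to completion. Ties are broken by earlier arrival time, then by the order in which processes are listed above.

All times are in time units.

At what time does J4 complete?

Gantt: | J5 0-2 | J4 2-6 | J1 6-14 | J3 14-24 | J2 24-35 |
Completion: J1=14  J2=35  J3=24  J4=6  J5=2
Turnaround (C−A): J1=10  J2=30  J3=22  J4=5  J5=2

6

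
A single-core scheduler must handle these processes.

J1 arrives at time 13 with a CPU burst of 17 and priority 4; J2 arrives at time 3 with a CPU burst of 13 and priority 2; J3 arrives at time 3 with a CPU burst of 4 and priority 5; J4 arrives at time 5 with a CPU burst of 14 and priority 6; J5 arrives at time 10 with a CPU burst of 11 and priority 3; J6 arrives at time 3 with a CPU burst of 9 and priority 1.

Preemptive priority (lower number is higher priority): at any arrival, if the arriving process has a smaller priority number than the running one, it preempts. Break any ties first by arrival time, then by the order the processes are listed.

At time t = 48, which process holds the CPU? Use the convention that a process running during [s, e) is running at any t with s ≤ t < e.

J1

Timeline: | idle 0-3 | J6 3-12 | J2 12-25 | J5 25-36 | J1 36-53 | J3 53-57 | J4 57-71 |
Completion: J1=53  J2=25  J3=57  J4=71  J5=36  J6=12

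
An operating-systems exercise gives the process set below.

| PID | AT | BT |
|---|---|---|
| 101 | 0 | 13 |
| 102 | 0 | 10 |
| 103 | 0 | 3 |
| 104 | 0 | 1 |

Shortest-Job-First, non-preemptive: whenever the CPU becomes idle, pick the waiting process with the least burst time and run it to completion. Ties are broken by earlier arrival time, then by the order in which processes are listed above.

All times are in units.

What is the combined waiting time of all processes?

19

Timeline: | 104 0-1 | 103 1-4 | 102 4-14 | 101 14-27 |
Completion: 101=27  102=14  103=4  104=1
Turnaround (C−A): 101=27  102=14  103=4  104=1
Waiting = turnaround − burst: 101=14, 102=4, 103=1, 104=0
Total waiting = 14 + 4 + 1 + 0 = 19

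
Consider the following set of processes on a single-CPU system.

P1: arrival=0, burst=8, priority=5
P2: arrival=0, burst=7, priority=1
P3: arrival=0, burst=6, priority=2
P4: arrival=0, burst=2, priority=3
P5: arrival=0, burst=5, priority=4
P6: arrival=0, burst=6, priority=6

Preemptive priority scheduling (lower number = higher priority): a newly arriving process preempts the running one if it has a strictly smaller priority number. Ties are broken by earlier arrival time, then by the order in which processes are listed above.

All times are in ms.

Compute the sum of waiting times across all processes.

83

Schedule: | P2 0-7 | P3 7-13 | P4 13-15 | P5 15-20 | P1 20-28 | P6 28-34 |
Completion: P1=28  P2=7  P3=13  P4=15  P5=20  P6=34
Waiting = turnaround − burst: P1=20, P2=0, P3=7, P4=13, P5=15, P6=28
Total waiting = 20 + 0 + 7 + 13 + 15 + 28 = 83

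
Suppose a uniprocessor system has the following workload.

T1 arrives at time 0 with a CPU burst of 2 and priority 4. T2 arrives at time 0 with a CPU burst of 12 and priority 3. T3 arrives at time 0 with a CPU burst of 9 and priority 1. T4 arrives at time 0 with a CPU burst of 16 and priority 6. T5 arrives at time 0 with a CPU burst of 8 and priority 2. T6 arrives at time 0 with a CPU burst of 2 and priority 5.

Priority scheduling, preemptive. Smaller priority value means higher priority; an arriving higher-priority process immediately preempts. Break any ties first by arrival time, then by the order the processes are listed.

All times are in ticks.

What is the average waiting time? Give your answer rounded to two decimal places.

19.83

Schedule: | T3 0-9 | T5 9-17 | T2 17-29 | T1 29-31 | T6 31-33 | T4 33-49 |
Completion: T1=31  T2=29  T3=9  T4=49  T5=17  T6=33
Turnaround (C−A): T1=31  T2=29  T3=9  T4=49  T5=17  T6=33
Waiting times: T1=29, T2=17, T3=0, T4=33, T5=9, T6=31
Average waiting = (29+17+0+33+9+31) / 6 = 119/6 = 19.83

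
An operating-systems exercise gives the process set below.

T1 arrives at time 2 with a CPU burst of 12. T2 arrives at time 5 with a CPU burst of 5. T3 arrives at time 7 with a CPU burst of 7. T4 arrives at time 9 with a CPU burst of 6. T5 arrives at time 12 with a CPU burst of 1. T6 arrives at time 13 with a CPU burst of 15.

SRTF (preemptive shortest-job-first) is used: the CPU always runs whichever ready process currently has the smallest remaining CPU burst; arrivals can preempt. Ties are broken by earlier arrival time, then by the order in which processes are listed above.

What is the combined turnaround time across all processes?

97

Schedule: | idle 0-2 | T1 2-5 | T2 5-10 | T4 10-12 | T5 12-13 | T4 13-17 | T3 17-24 | T1 24-33 | T6 33-48 |
Completion: T1=33  T2=10  T3=24  T4=17  T5=13  T6=48
Turnaround (C−A): T1=31  T2=5  T3=17  T4=8  T5=1  T6=35
Turnaround = completion − arrival: T1=31, T2=5, T3=17, T4=8, T5=1, T6=35
Total turnaround = 31 + 5 + 17 + 8 + 1 + 35 = 97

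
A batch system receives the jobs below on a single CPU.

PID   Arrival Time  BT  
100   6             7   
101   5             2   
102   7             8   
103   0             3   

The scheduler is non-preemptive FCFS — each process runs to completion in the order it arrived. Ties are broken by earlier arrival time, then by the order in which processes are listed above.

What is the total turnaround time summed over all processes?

28

Timeline: | 103 0-3 | idle 3-5 | 101 5-7 | 100 7-14 | 102 14-22 |
Completion: 100=14  101=7  102=22  103=3
Turnaround (C−A): 100=8  101=2  102=15  103=3
Turnaround = completion − arrival: 100=8, 101=2, 102=15, 103=3
Total turnaround = 8 + 2 + 15 + 3 = 28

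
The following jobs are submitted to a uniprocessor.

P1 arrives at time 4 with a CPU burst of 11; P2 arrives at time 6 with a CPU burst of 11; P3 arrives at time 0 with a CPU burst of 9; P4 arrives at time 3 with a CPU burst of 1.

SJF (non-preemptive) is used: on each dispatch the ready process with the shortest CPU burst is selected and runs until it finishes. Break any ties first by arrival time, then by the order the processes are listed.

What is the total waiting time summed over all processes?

27

Gantt: | P3 0-9 | P4 9-10 | P1 10-21 | P2 21-32 |
Completion: P1=21  P2=32  P3=9  P4=10
Waiting = turnaround − burst: P1=6, P2=15, P3=0, P4=6
Total waiting = 6 + 15 + 0 + 6 = 27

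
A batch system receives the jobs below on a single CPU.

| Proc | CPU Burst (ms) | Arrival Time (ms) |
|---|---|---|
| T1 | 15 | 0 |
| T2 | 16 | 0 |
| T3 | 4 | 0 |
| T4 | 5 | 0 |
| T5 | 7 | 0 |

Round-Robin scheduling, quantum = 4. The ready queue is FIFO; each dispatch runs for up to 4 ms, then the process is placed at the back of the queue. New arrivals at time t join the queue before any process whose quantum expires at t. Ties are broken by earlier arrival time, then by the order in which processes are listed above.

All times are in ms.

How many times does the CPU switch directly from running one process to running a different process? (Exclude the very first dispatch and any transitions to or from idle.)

Gantt: | T1 0-4 | T2 4-8 | T3 8-12 | T4 12-16 | T5 16-20 | T1 20-24 | T2 24-28 | T4 28-29 | T5 29-32 | T1 32-36 | T2 36-40 | T1 40-43 | T2 43-47 |
Completion: T1=43  T2=47  T3=12  T4=29  T5=32

12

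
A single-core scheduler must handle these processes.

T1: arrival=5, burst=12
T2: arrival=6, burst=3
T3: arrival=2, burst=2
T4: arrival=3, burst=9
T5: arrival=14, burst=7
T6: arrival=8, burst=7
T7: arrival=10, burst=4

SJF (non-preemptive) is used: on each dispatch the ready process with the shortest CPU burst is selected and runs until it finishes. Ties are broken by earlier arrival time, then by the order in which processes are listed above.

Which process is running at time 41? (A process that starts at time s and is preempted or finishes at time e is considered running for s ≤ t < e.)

Gantt: | idle 0-2 | T3 2-4 | T4 4-13 | T2 13-16 | T7 16-20 | T6 20-27 | T5 27-34 | T1 34-46 |
Completion: T1=46  T2=16  T3=4  T4=13  T5=34  T6=27  T7=20
Turnaround (C−A): T1=41  T2=10  T3=2  T4=10  T5=20  T6=19  T7=10

T1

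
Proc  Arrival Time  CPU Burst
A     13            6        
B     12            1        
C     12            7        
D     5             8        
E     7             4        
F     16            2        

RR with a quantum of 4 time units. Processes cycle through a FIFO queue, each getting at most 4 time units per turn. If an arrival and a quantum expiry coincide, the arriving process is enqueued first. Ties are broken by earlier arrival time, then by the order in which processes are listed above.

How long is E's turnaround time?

Schedule: | idle 0-5 | D 5-9 | E 9-13 | D 13-17 | B 17-18 | C 18-22 | A 22-26 | F 26-28 | C 28-31 | A 31-33 |
Completion: A=33  B=18  C=31  D=17  E=13  F=28
Turnaround (C−A): A=20  B=6  C=19  D=12  E=6  F=12
Turnaround(E) = completion − arrival = 13 − 7 = 6

6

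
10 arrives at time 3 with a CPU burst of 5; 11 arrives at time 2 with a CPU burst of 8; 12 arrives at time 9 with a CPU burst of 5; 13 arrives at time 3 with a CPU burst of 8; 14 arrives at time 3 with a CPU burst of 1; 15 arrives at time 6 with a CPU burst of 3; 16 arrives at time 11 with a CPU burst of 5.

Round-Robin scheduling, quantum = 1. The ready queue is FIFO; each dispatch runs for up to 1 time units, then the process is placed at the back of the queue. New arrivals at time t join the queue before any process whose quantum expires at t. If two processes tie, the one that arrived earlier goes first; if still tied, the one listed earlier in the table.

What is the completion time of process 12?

33

Gantt: | idle 0-2 | 11 2-3 | 10 3-4 | 13 4-5 | 14 5-6 | 11 6-7 | 10 7-8 | 13 8-9 | 15 9-10 | 11 10-11 | 10 11-12 | 12 12-13 | 13 13-14 | 15 14-15 | 16 15-16 | 11 16-17 | 10 17-18 | 12 18-19 | 13 19-20 | 15 20-21 | 16 21-22 | 11 22-23 | 10 23-24 | 12 24-25 | 13 25-26 | 16 26-27 | 11 27-28 | 12 28-29 | 13 29-30 | 16 30-31 | 11 31-32 | 12 32-33 | 13 33-34 | 16 34-35 | 11 35-36 | 13 36-37 |
Completion: 10=24  11=36  12=33  13=37  14=6  15=21  16=35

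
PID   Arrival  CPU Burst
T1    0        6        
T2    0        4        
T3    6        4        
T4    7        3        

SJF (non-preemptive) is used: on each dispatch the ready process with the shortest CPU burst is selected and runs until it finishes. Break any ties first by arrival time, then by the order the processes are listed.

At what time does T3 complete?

Timeline: | T2 0-4 | T1 4-10 | T4 10-13 | T3 13-17 |
Completion: T1=10  T2=4  T3=17  T4=13

17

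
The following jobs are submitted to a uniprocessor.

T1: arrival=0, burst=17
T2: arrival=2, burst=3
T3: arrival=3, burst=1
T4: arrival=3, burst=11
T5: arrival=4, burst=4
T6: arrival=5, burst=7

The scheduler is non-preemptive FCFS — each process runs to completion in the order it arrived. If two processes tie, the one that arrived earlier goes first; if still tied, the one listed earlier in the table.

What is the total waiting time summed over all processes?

Timeline: | T1 0-17 | T2 17-20 | T3 20-21 | T4 21-32 | T5 32-36 | T6 36-43 |
Completion: T1=17  T2=20  T3=21  T4=32  T5=36  T6=43
Waiting = turnaround − burst: T1=0, T2=15, T3=17, T4=18, T5=28, T6=31
Total waiting = 0 + 15 + 17 + 18 + 28 + 31 = 109

109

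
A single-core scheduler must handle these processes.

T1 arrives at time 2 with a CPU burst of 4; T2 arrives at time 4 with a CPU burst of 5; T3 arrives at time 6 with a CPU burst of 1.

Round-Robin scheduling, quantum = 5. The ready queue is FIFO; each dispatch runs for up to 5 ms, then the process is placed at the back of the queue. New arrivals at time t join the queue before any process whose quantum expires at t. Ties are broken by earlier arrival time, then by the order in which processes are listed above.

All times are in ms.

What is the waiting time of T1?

0

Gantt: | idle 0-2 | T1 2-6 | T2 6-11 | T3 11-12 |
Completion: T1=6  T2=11  T3=12
Turnaround (C−A): T1=4  T2=7  T3=6
Waiting(T1) = turnaround − burst = 4 − 4 = 0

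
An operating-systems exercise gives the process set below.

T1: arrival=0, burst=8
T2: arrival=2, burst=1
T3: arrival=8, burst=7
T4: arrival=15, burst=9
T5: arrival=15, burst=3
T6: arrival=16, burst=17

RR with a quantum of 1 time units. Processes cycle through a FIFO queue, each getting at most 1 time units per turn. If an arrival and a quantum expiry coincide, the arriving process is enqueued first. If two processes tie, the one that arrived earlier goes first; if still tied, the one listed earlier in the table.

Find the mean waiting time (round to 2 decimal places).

Gantt: | T1 0-2 | T2 2-3 | T1 3-8 | T3 8-9 | T1 9-10 | T3 10-15 | T4 15-16 | T5 16-17 | T3 17-18 | T6 18-19 | T4 19-20 | T5 20-21 | T6 21-22 | T4 22-23 | T5 23-24 | T6 24-25 | T4 25-26 | T6 26-27 | T4 27-28 | T6 28-29 | T4 29-30 | T6 30-31 | T4 31-32 | T6 32-33 | T4 33-34 | T6 34-35 | T4 35-36 | T6 36-45 |
Completion: T1=10  T2=3  T3=18  T4=36  T5=24  T6=45
Turnaround (C−A): T1=10  T2=1  T3=10  T4=21  T5=9  T6=29
Waiting times: T1=2, T2=0, T3=3, T4=12, T5=6, T6=12
Average waiting = (2+0+3+12+6+12) / 6 = 35/6 = 5.83

5.83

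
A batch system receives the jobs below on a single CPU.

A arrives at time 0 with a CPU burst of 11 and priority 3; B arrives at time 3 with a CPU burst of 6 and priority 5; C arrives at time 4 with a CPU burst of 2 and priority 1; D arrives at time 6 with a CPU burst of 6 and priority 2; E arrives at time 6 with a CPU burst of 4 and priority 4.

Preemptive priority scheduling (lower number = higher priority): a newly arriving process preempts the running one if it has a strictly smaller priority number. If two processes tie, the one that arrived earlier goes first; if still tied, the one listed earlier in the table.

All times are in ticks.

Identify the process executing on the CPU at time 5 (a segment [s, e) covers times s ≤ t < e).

C

Gantt: | A 0-4 | C 4-6 | D 6-12 | A 12-19 | E 19-23 | B 23-29 |
Completion: A=19  B=29  C=6  D=12  E=23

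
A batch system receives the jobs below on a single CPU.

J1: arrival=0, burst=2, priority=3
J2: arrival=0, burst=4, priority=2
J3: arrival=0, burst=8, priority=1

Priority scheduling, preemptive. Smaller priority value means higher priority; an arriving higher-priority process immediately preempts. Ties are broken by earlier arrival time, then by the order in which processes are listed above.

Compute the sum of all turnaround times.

Gantt: | J3 0-8 | J2 8-12 | J1 12-14 |
Completion: J1=14  J2=12  J3=8
Turnaround (C−A): J1=14  J2=12  J3=8
Turnaround = completion − arrival: J1=14, J2=12, J3=8
Total turnaround = 14 + 12 + 8 = 34

34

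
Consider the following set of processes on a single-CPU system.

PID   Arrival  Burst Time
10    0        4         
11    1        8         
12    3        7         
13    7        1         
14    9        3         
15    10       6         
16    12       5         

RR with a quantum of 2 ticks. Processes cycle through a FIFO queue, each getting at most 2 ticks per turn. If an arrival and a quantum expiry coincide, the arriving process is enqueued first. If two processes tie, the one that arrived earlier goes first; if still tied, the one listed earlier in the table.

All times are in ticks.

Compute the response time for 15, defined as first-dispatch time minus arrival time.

Schedule: | 10 0-2 | 11 2-4 | 10 4-6 | 12 6-8 | 11 8-10 | 13 10-11 | 12 11-13 | 14 13-15 | 15 15-17 | 11 17-19 | 16 19-21 | 12 21-23 | 14 23-24 | 15 24-26 | 11 26-28 | 16 28-30 | 12 30-31 | 15 31-33 | 16 33-34 |
Completion: 10=6  11=28  12=31  13=11  14=24  15=33  16=34
Response(15) = first start − arrival = 15 − 10 = 5

5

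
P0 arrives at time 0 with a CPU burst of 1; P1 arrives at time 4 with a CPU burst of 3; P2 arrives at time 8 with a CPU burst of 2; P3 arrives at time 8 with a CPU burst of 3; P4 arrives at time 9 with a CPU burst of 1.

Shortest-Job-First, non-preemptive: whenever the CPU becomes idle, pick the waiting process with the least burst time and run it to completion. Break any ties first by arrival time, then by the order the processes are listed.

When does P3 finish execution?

14

Gantt: | P0 0-1 | idle 1-4 | P1 4-7 | idle 7-8 | P2 8-10 | P4 10-11 | P3 11-14 |
Completion: P0=1  P1=7  P2=10  P3=14  P4=11
Turnaround (C−A): P0=1  P1=3  P2=2  P3=6  P4=2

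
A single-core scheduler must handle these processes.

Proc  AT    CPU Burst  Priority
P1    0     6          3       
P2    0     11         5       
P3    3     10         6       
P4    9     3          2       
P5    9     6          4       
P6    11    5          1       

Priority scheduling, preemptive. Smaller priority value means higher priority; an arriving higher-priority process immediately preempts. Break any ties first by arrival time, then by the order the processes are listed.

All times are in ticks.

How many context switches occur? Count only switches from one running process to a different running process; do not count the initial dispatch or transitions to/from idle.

7

Gantt: | P1 0-6 | P2 6-9 | P4 9-11 | P6 11-16 | P4 16-17 | P5 17-23 | P2 23-31 | P3 31-41 |
Completion: P1=6  P2=31  P3=41  P4=17  P5=23  P6=16
Turnaround (C−A): P1=6  P2=31  P3=38  P4=8  P5=14  P6=5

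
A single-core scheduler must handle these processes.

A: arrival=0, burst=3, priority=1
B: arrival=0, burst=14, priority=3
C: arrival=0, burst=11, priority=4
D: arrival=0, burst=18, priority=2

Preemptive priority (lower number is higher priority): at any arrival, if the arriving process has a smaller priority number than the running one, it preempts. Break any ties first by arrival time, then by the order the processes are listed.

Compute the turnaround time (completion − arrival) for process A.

3

Schedule: | A 0-3 | D 3-21 | B 21-35 | C 35-46 |
Completion: A=3  B=35  C=46  D=21
Turnaround(A) = completion − arrival = 3 − 0 = 3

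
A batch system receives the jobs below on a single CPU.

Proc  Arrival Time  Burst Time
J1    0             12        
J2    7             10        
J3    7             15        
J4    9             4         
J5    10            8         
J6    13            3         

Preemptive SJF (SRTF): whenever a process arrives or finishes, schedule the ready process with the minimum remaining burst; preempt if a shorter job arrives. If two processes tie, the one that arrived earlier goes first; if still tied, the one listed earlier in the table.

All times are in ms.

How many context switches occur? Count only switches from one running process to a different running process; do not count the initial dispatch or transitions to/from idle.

Timeline: | J1 0-12 | J4 12-16 | J6 16-19 | J5 19-27 | J2 27-37 | J3 37-52 |
Completion: J1=12  J2=37  J3=52  J4=16  J5=27  J6=19
Turnaround (C−A): J1=12  J2=30  J3=45  J4=7  J5=17  J6=6

5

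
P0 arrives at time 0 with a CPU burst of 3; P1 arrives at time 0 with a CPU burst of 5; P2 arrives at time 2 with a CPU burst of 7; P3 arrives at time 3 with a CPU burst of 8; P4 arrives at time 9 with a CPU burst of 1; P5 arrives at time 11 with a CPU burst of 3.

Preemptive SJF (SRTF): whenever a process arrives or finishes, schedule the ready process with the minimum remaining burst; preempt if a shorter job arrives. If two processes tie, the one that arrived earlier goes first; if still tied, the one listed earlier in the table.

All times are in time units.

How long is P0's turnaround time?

Gantt: | P0 0-3 | P1 3-8 | P2 8-9 | P4 9-10 | P2 10-11 | P5 11-14 | P2 14-19 | P3 19-27 |
Completion: P0=3  P1=8  P2=19  P3=27  P4=10  P5=14
Turnaround(P0) = completion − arrival = 3 − 0 = 3

3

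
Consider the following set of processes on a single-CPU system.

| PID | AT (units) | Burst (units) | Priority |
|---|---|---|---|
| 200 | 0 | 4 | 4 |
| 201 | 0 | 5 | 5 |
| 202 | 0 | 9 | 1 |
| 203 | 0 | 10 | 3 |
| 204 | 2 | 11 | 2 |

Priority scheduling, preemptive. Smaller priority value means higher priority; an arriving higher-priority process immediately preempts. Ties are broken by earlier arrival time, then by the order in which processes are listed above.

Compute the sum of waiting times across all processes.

Timeline: | 202 0-9 | 204 9-20 | 203 20-30 | 200 30-34 | 201 34-39 |
Completion: 200=34  201=39  202=9  203=30  204=20
Turnaround (C−A): 200=34  201=39  202=9  203=30  204=18
Waiting = turnaround − burst: 200=30, 201=34, 202=0, 203=20, 204=7
Total waiting = 30 + 34 + 0 + 20 + 7 = 91

91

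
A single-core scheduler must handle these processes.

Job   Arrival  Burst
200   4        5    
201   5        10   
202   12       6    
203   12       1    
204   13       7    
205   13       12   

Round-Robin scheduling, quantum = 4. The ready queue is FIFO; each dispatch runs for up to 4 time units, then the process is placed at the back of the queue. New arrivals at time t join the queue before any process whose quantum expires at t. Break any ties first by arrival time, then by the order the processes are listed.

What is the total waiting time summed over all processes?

Gantt: | idle 0-4 | 200 4-8 | 201 8-12 | 200 12-13 | 202 13-17 | 203 17-18 | 201 18-22 | 204 22-26 | 205 26-30 | 202 30-32 | 201 32-34 | 204 34-37 | 205 37-45 |
Completion: 200=13  201=34  202=32  203=18  204=37  205=45
Turnaround (C−A): 200=9  201=29  202=20  203=6  204=24  205=32
Waiting = turnaround − burst: 200=4, 201=19, 202=14, 203=5, 204=17, 205=20
Total waiting = 4 + 19 + 14 + 5 + 17 + 20 = 79

79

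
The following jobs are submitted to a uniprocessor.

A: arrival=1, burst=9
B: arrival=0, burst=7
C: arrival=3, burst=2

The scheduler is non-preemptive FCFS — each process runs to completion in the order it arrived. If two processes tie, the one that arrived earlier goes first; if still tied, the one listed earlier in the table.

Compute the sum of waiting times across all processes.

19

Gantt: | B 0-7 | A 7-16 | C 16-18 |
Completion: A=16  B=7  C=18
Turnaround (C−A): A=15  B=7  C=15
Waiting = turnaround − burst: A=6, B=0, C=13
Total waiting = 6 + 0 + 13 = 19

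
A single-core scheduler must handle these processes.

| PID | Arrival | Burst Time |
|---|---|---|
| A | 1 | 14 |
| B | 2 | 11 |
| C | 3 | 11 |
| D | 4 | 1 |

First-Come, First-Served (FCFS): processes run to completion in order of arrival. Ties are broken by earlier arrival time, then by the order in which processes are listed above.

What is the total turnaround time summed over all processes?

106

Timeline: | idle 0-1 | A 1-15 | B 15-26 | C 26-37 | D 37-38 |
Completion: A=15  B=26  C=37  D=38
Turnaround = completion − arrival: A=14, B=24, C=34, D=34
Total turnaround = 14 + 24 + 34 + 34 = 106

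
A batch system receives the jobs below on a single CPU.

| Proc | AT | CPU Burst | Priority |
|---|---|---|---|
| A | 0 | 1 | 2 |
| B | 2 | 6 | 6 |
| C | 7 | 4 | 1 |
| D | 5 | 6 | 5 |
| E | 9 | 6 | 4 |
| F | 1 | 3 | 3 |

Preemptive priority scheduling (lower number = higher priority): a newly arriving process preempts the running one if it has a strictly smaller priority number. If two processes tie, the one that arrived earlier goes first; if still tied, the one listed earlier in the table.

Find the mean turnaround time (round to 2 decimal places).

9.33

Timeline: | A 0-1 | F 1-4 | B 4-5 | D 5-7 | C 7-11 | E 11-17 | D 17-21 | B 21-26 |
Completion: A=1  B=26  C=11  D=21  E=17  F=4
Turnaround (C−A): A=1  B=24  C=4  D=16  E=8  F=3
Turnaround times: A=1, B=24, C=4, D=16, E=8, F=3
Average turnaround = (1+24+4+16+8+3) / 6 = 56/6 = 9.33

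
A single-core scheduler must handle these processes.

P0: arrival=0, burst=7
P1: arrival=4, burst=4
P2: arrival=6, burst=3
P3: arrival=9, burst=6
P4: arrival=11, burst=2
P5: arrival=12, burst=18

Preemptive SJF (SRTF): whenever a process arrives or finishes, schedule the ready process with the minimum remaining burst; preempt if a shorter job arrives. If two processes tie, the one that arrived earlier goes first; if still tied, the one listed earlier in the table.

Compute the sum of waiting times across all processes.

Schedule: | P0 0-7 | P2 7-10 | P1 10-11 | P4 11-13 | P1 13-16 | P3 16-22 | P5 22-40 |
Completion: P0=7  P1=16  P2=10  P3=22  P4=13  P5=40
Waiting = turnaround − burst: P0=0, P1=8, P2=1, P3=7, P4=0, P5=10
Total waiting = 0 + 8 + 1 + 7 + 0 + 10 = 26

26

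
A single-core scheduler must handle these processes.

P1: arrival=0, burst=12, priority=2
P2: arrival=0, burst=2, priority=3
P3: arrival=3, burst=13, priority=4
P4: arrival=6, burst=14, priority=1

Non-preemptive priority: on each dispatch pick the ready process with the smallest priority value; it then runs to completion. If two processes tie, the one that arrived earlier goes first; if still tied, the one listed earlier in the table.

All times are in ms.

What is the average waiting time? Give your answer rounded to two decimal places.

14.25

Schedule: | P1 0-12 | P4 12-26 | P2 26-28 | P3 28-41 |
Completion: P1=12  P2=28  P3=41  P4=26
Waiting times: P1=0, P2=26, P3=25, P4=6
Average waiting = (0+26+25+6) / 4 = 57/4 = 14.25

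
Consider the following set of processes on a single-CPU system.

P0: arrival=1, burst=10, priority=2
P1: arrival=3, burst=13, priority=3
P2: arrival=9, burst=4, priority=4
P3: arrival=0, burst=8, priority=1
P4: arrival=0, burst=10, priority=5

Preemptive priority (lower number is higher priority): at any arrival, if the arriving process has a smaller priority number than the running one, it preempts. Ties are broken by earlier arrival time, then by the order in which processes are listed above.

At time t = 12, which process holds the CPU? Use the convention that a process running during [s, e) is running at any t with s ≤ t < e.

Gantt: | P3 0-8 | P0 8-18 | P1 18-31 | P2 31-35 | P4 35-45 |
Completion: P0=18  P1=31  P2=35  P3=8  P4=45

P0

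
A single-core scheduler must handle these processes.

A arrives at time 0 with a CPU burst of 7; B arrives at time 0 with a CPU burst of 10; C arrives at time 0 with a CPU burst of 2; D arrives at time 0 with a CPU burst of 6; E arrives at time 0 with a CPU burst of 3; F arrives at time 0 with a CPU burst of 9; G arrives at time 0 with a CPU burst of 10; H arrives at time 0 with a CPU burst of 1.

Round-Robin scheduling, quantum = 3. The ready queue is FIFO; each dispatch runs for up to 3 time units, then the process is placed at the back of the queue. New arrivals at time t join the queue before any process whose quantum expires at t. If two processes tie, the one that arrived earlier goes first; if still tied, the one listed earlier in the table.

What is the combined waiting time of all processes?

Schedule: | A 0-3 | B 3-6 | C 6-8 | D 8-11 | E 11-14 | F 14-17 | G 17-20 | H 20-21 | A 21-24 | B 24-27 | D 27-30 | F 30-33 | G 33-36 | A 36-37 | B 37-40 | F 40-43 | G 43-46 | B 46-47 | G 47-48 |
Completion: A=37  B=47  C=8  D=30  E=14  F=43  G=48  H=21
Turnaround (C−A): A=37  B=47  C=8  D=30  E=14  F=43  G=48  H=21
Waiting = turnaround − burst: A=30, B=37, C=6, D=24, E=11, F=34, G=38, H=20
Total waiting = 30 + 37 + 6 + 24 + 11 + 34 + 38 + 20 = 200

200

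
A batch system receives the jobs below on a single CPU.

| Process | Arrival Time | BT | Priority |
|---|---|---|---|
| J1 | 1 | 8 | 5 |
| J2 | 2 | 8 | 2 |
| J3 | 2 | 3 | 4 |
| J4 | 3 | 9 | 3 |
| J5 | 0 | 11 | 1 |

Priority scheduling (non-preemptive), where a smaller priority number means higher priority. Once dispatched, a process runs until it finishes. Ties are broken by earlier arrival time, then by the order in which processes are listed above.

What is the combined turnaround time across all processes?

120

Timeline: | J5 0-11 | J2 11-19 | J4 19-28 | J3 28-31 | J1 31-39 |
Completion: J1=39  J2=19  J3=31  J4=28  J5=11
Turnaround (C−A): J1=38  J2=17  J3=29  J4=25  J5=11
Turnaround = completion − arrival: J1=38, J2=17, J3=29, J4=25, J5=11
Total turnaround = 38 + 17 + 29 + 25 + 11 = 120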